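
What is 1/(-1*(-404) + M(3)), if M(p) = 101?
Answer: 1/505 ≈ 0.0019802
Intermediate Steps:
1/(-1*(-404) + M(3)) = 1/(-1*(-404) + 101) = 1/(404 + 101) = 1/505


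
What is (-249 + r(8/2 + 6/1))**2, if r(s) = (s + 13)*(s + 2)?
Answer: 729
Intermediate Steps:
r(s) = (2 + s)*(13 + s) (r(s) = (13 + s)*(2 + s) = (2 + s)*(13 + s))
(-249 + r(8/2 + 6/1))**2 = (-249 + (26 + (8/2 + 6/1)**2 + 15*(8/2 + 6/1)))**2 = (-249 + (26 + (8*(1/2) + 6*1)**2 + 15*(8*(1/2) + 6*1)))**2 = (-249 + (26 + (4 + 6)**2 + 15*(4 + 6)))**2 = (-249 + (26 + 10**2 + 15*10))**2 = (-249 + (26 + 100 + 150))**2 = (-249 + 276)**2 = 27**2 = 729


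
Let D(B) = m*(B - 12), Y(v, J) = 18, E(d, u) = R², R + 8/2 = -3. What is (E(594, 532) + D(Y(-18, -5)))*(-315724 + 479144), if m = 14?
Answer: 21734860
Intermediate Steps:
R = -7 (R = -4 - 3 = -7)
E(d, u) = 49 (E(d, u) = (-7)² = 49)
D(B) = -168 + 14*B (D(B) = 14*(B - 12) = 14*(-12 + B) = -168 + 14*B)
(E(594, 532) + D(Y(-18, -5)))*(-315724 + 479144) = (49 + (-168 + 14*18))*(-315724 + 479144) = (49 + (-168 + 252))*163420 = (49 + 84)*163420 = 133*163420 = 21734860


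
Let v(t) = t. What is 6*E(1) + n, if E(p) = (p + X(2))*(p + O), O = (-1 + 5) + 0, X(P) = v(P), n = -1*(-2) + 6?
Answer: 98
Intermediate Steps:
n = 8 (n = 2 + 6 = 8)
X(P) = P
O = 4 (O = 4 + 0 = 4)
E(p) = (2 + p)*(4 + p) (E(p) = (p + 2)*(p + 4) = (2 + p)*(4 + p))
6*E(1) + n = 6*(8 + 1**2 + 6*1) + 8 = 6*(8 + 1 + 6) + 8 = 6*15 + 8 = 90 + 8 = 98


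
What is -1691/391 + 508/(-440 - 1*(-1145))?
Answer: -993527/275655 ≈ -3.6042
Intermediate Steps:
-1691/391 + 508/(-440 - 1*(-1145)) = -1691*1/391 + 508/(-440 + 1145) = -1691/391 + 508/705 = -993527/275655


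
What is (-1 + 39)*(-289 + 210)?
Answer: -3002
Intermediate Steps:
(-1 + 39)*(-289 + 210) = 38*(-79) = -3002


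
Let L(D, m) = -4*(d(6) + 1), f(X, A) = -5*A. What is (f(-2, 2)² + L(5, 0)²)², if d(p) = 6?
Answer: 781456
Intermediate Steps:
L(D, m) = -28 (L(D, m) = -4*(6 + 1) = -4*7 = -28)
(f(-2, 2)² + L(5, 0)²)² = ((-5*2)² + (-28)²)² = ((-10)² + 784)² = (100 + 784)² = 884² = 781456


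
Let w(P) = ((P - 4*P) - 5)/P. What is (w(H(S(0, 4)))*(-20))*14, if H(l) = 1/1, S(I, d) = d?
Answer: 2240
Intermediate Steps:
H(l) = 1
w(P) = (-5 - 3*P)/P (w(P) = (-3*P - 5)/P = (-5 - 3*P)/P)
(w(H(S(0, 4)))*(-20))*14 = ((-3 - 5/1)*(-20))*14 = ((-3 - 5*1)*(-20))*14 = ((-3 - 5)*(-20))*14 = -8*(-20)*14 = 160*14 = 2240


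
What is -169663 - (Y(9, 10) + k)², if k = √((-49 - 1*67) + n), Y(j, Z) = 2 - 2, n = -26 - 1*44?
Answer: -169477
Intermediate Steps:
n = -70 (n = -26 - 44 = -70)
Y(j, Z) = 0
k = I*√186 (k = √((-49 - 1*67) - 70) = √((-49 - 67) - 70) = √(-116 - 70) = √(-186) = I*√186 ≈ 13.638*I)
-169663 - (Y(9, 10) + k)² = -169663 - (0 + I*√186)² = -169663 - (I*√186)² = -169663 - 1*(-186) = -169663 + 186 = -169477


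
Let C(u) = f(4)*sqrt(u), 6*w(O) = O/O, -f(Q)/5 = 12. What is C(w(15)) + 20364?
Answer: 20364 - 10*sqrt(6) ≈ 20340.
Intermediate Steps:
f(Q) = -60 (f(Q) = -5*12 = -60)
w(O) = 1/6 (w(O) = (O/O)/6 = (1/6)*1 = 1/6)
C(u) = -60*sqrt(u)
C(w(15)) + 20364 = -10*sqrt(6) + 20364 = 20364 - 10*sqrt(6)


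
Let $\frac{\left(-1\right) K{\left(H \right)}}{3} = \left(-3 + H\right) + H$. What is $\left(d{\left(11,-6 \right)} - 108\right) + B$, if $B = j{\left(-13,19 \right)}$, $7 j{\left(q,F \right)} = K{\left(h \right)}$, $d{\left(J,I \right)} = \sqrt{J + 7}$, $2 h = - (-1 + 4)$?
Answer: $- \frac{738}{7} + 3 \sqrt{2} \approx -101.19$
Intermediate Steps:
$h = - \frac{3}{2}$ ($h = \frac{\left(-1\right) \left(-1 + 4\right)}{2} = \frac{\left(-1\right) 3}{2} = \frac{1}{2} \left(-3\right) = - \frac{3}{2} \approx -1.5$)
$d{\left(J,I \right)} = \sqrt{7 + J}$
$K{\left(H \right)} = 9 - 6 H$ ($K{\left(H \right)} = - 3 \left(\left(-3 + H\right) + H\right) = - 3 \left(-3 + 2 H\right) = 9 - 6 H$)
$j{\left(q,F \right)} = \frac{18}{7}$ ($j{\left(q,F \right)} = \frac{9 - -9}{7} = \frac{9 + 9}{7} = \frac{1}{7} \cdot 18 = \frac{18}{7}$)
$B = \frac{18}{7} \approx 2.5714$
$\left(d{\left(11,-6 \right)} - 108\right) + B = \left(\sqrt{7 + 11} - 108\right) + \frac{18}{7} = \left(\sqrt{18} - 108\right) + \frac{18}{7} = \left(3 \sqrt{2} - 108\right) + \frac{18}{7} = \left(-108 + 3 \sqrt{2}\right) + \frac{18}{7} = - \frac{738}{7} + 3 \sqrt{2}$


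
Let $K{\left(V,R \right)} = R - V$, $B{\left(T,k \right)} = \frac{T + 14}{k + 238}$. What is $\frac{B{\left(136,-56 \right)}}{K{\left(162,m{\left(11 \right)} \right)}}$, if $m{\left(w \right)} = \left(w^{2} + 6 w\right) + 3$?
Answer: $\frac{75}{2548} \approx 0.029435$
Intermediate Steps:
$B{\left(T,k \right)} = \frac{14 + T}{238 + k}$
$m{\left(w \right)} = 3 + w^{2} + 6 w$
$\frac{B{\left(136,-56 \right)}}{K{\left(162,m{\left(11 \right)} \right)}} = \frac{\frac{1}{238 - 56} \left(14 + 136\right)}{\left(3 + 11^{2} + 6 \cdot 11\right) - 162} = \frac{\frac{1}{182} \cdot 150}{\left(3 + 121 + 66\right) - 162} = \frac{\frac{1}{182} \cdot 150}{190 - 162} = \frac{75}{91 \cdot 28} = \frac{75}{91} \cdot \frac{1}{28} = \frac{75}{2548}$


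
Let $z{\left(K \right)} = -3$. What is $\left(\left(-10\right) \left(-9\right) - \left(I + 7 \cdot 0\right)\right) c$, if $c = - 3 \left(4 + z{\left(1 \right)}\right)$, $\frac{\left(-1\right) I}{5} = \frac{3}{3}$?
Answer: $-285$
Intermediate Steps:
$I = -5$ ($I = - 5 \cdot \frac{3}{3} = - 5 \cdot 3 \cdot \frac{1}{3} = \left(-5\right) 1 = -5$)
$c = -3$ ($c = - 3 \left(4 - 3\right) = \left(-3\right) 1 = -3$)
$\left(\left(-10\right) \left(-9\right) - \left(I + 7 \cdot 0\right)\right) c = \left(\left(-10\right) \left(-9\right) - \left(-5 + 7 \cdot 0\right)\right) \left(-3\right) = \left(90 - \left(-5 + 0\right)\right) \left(-3\right) = \left(90 - -5\right) \left(-3\right) = \left(90 + 5\right) \left(-3\right) = 95 \left(-3\right) = -285$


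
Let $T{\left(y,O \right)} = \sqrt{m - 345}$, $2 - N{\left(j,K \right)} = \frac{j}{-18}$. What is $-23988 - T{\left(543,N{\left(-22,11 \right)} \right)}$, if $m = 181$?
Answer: $-23988 - 2 i \sqrt{41} \approx -23988.0 - 12.806 i$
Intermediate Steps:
$N{\left(j,K \right)} = 2 + \frac{j}{18}$ ($N{\left(j,K \right)} = 2 - \frac{j}{-18} = 2 - j \left(- \frac{1}{18}\right) = 2 - - \frac{j}{18} = 2 + \frac{j}{18}$)
$T{\left(y,O \right)} = 2 i \sqrt{41}$ ($T{\left(y,O \right)} = \sqrt{181 - 345} = \sqrt{-164} = 2 i \sqrt{41}$)
$-23988 - T{\left(543,N{\left(-22,11 \right)} \right)} = -23988 - 2 i \sqrt{41}$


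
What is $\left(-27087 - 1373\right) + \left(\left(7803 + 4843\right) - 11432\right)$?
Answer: $-27246$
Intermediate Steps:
$\left(-27087 - 1373\right) + \left(\left(7803 + 4843\right) - 11432\right) = \left(-27087 + \left(-5752 + 4379\right)\right) + \left(12646 - 11432\right) = \left(-27087 - 1373\right) + 1214 = -28460 + 1214 = -27246$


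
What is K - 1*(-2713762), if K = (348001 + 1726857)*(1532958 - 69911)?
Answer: 3035617486088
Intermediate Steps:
K = 3035614772326 (K = 2074858*1463047 = 3035614772326)
K - 1*(-2713762) = 3035614772326 - 1*(-2713762) = 3035614772326 + 2713762 = 3035617486088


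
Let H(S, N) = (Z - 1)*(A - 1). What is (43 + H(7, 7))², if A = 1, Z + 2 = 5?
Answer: 1849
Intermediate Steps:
Z = 3 (Z = -2 + 5 = 3)
H(S, N) = 0 (H(S, N) = (3 - 1)*(1 - 1) = 2*0 = 0)
(43 + H(7, 7))² = (43 + 0)² = 43² = 1849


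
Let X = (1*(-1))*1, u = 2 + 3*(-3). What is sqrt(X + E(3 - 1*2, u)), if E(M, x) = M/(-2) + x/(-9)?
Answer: I*sqrt(26)/6 ≈ 0.84984*I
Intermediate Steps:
u = -7 (u = 2 - 9 = -7)
E(M, x) = -M/2 - x/9 (E(M, x) = M*(-1/2) + x*(-1/9) = -M/2 - x/9)
X = -1 (X = -1*1 = -1)
sqrt(X + E(3 - 1*2, u)) = sqrt(-1 + (-(3 - 1*2)/2 - 1/9*(-7))) = sqrt(-1 + (-(3 - 2)/2 + 7/9)) = sqrt(-1 + (-1/2*1 + 7/9)) = sqrt(-1 + (-1/2 + 7/9)) = sqrt(-1 + 5/18) = sqrt(-13/18) = I*sqrt(26)/6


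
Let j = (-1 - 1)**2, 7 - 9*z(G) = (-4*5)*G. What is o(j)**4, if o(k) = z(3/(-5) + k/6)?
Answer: 390625/531441 ≈ 0.73503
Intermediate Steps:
z(G) = 7/9 + 20*G/9 (z(G) = 7/9 - (-4*5)*G/9 = 7/9 - (-20)*G/9 = 7/9 + 20*G/9)
j = 4 (j = (-2)**2 = 4)
o(k) = -5/9 + 10*k/27 (o(k) = 7/9 + 20*(3/(-5) + k/6)/9 = 7/9 + 20*(3*(-1/5) + k*(1/6))/9 = 7/9 + 20*(-3/5 + k/6)/9 = 7/9 + (-4/3 + 10*k/27) = -5/9 + 10*k/27)
o(j)**4 = (-5/9 + (10/27)*4)**4 = (-5/9 + 40/27)**4 = (25/27)**4 = 390625/531441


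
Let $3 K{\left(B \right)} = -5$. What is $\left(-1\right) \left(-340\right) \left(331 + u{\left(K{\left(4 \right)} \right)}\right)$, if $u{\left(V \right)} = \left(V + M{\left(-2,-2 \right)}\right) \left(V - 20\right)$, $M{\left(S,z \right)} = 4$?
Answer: $\frac{858160}{9} \approx 95351.0$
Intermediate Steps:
$K{\left(B \right)} = - \frac{5}{3}$ ($K{\left(B \right)} = \frac{1}{3} \left(-5\right) = - \frac{5}{3}$)
$u{\left(V \right)} = \left(-20 + V\right) \left(4 + V\right)$ ($u{\left(V \right)} = \left(V + 4\right) \left(V - 20\right) = \left(4 + V\right) \left(-20 + V\right) = \left(-20 + V\right) \left(4 + V\right)$)
$\left(-1\right) \left(-340\right) \left(331 + u{\left(K{\left(4 \right)} \right)}\right) = \left(-1\right) \left(-340\right) \left(331 - \left(\frac{160}{3} - \frac{25}{9}\right)\right) = 340 \left(331 + \left(-80 + \frac{25}{9} + \frac{80}{3}\right)\right) = 340 \left(331 - \frac{455}{9}\right) = 340 \cdot \frac{2524}{9} = \frac{858160}{9}$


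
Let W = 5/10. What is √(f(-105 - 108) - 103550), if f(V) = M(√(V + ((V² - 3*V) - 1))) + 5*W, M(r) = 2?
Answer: I*√414182/2 ≈ 321.78*I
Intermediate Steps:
W = ½ (W = 5*(⅒) = ½ ≈ 0.50000)
f(V) = 9/2 (f(V) = 2 + 5*(½) = 2 + 5/2 = 9/2)
√(f(-105 - 108) - 103550) = √(9/2 - 103550) = √(-207091/2) = I*√414182/2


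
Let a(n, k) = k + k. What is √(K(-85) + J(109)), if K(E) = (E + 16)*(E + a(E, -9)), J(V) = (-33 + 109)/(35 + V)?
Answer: √255871/6 ≈ 84.306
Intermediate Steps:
a(n, k) = 2*k
J(V) = 76/(35 + V)
K(E) = (-18 + E)*(16 + E) (K(E) = (E + 16)*(E + 2*(-9)) = (16 + E)*(E - 18) = (16 + E)*(-18 + E) = (-18 + E)*(16 + E))
√(K(-85) + J(109)) = √((-288 + (-85)² - 2*(-85)) + 76/(35 + 109)) = √((-288 + 7225 + 170) + 76/144) = √(7107 + 76*(1/144)) = √(7107 + 19/36) = √(255871/36) = √255871/6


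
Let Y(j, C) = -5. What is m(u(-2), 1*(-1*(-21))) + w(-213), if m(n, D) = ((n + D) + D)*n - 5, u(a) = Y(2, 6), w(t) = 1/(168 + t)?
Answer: -8551/45 ≈ -190.02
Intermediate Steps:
u(a) = -5
m(n, D) = -5 + n*(n + 2*D) (m(n, D) = ((D + n) + D)*n - 5 = (n + 2*D)*n - 5 = n*(n + 2*D) - 5 = -5 + n*(n + 2*D))
m(u(-2), 1*(-1*(-21))) + w(-213) = (-5 + (-5)**2 + 2*(1*(-1*(-21)))*(-5)) + 1/(168 - 213) = (-5 + 25 + 2*(1*21)*(-5)) + 1/(-45) = (-5 + 25 + 2*21*(-5)) - 1/45 = (-5 + 25 - 210) - 1/45 = -190 - 1/45 = -8551/45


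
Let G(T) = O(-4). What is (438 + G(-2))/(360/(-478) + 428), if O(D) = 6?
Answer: 26529/25528 ≈ 1.0392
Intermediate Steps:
G(T) = 6
(438 + G(-2))/(360/(-478) + 428) = (438 + 6)/(360/(-478) + 428) = 444/(360*(-1/478) + 428) = 444/(-180/239 + 428) = 444/(102112/239) = 444*(239/102112) = 26529/25528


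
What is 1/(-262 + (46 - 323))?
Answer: -1/539 ≈ -0.0018553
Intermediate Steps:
1/(-262 + (46 - 323)) = 1/(-262 - 277) = 1/(-539) = -1/539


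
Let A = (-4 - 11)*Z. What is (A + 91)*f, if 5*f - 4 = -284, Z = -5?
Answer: -9296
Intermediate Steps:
f = -56 (f = 4/5 + (1/5)*(-284) = 4/5 - 284/5 = -56)
A = 75 (A = (-4 - 11)*(-5) = -15*(-5) = 75)
(A + 91)*f = (75 + 91)*(-56) = 166*(-56) = -9296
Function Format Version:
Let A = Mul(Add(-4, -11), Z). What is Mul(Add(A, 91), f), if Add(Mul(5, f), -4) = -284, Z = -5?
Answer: -9296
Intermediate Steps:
f = -56 (f = Add(Rational(4, 5), Mul(Rational(1, 5), -284)) = Add(Rational(4, 5), Rational(-284, 5)) = -56)
A = 75 (A = Mul(Add(-4, -11), -5) = Mul(-15, -5) = 75)
Mul(Add(A, 91), f) = Mul(Add(75, 91), -56) = Mul(166, -56) = -9296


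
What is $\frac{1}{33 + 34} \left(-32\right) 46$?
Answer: $- \frac{1472}{67} \approx -21.97$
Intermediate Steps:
$\frac{1}{33 + 34} \left(-32\right) 46 = \frac{1}{67} \left(-32\right) 46 = \left(- \frac{32}{67}\right) 46 = - \frac{1472}{67}$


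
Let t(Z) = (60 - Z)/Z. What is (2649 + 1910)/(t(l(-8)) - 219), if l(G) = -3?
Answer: -4559/240 ≈ -18.996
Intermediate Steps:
t(Z) = (60 - Z)/Z
(2649 + 1910)/(t(l(-8)) - 219) = (2649 + 1910)/((60 - 1*(-3))/(-3) - 219) = 4559/(-(60 + 3)/3 - 219) = 4559/(-1/3*63 - 219) = 4559/(-21 - 219) = 4559/(-240) = 4559*(-1/240) = -4559/240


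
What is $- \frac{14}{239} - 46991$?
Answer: $- \frac{11230863}{239} \approx -46991.0$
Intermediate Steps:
$- \frac{14}{239} - 46991 = - \frac{11230863}{239}$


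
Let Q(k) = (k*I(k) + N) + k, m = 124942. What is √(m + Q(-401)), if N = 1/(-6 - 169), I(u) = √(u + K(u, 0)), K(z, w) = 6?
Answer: √(152562718 - 491225*I*√395)/35 ≈ 353.08 - 11.286*I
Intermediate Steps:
I(u) = √(6 + u) (I(u) = √(u + 6) = √(6 + u))
N = -1/175 (N = 1/(-175) = -1/175 ≈ -0.0057143)
Q(k) = -1/175 + k + k*√(6 + k) (Q(k) = (k*√(6 + k) - 1/175) + k = (-1/175 + k*√(6 + k)) + k = -1/175 + k + k*√(6 + k))
√(m + Q(-401)) = √(124942 + (-1/175 - 401 - 401*√(6 - 401))) = √(124942 + (-1/175 - 401 - 401*I*√395)) = √(124942 + (-70176/175 - 401*I*√395)) = √(21794674/175 - 401*I*√395)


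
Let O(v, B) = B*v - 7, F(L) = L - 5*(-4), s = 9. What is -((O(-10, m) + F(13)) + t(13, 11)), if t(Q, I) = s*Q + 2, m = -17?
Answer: -315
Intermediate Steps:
t(Q, I) = 2 + 9*Q (t(Q, I) = 9*Q + 2 = 2 + 9*Q)
F(L) = 20 + L (F(L) = L + 20 = 20 + L)
O(v, B) = -7 + B*v
-((O(-10, m) + F(13)) + t(13, 11)) = -(((-7 - 17*(-10)) + (20 + 13)) + (2 + 9*13)) = -(((-7 + 170) + 33) + (2 + 117)) = -((163 + 33) + 119) = -(196 + 119) = -1*315 = -315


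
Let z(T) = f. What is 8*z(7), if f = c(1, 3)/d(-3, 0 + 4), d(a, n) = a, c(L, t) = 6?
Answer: -16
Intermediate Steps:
f = -2 (f = 6/(-3) = 6*(-⅓) = -2)
z(T) = -2
8*z(7) = 8*(-2) = -16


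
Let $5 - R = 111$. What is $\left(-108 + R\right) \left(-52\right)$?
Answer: $11128$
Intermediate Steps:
$R = -106$ ($R = 5 - 111 = -106$)
$\left(-108 + R\right) \left(-52\right) = \left(-108 - 106\right) \left(-52\right) = \left(-214\right) \left(-52\right) = 11128$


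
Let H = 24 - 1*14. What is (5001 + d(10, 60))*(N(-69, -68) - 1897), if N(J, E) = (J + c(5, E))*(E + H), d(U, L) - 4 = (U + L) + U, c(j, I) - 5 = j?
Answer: 7754625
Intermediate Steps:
c(j, I) = 5 + j
H = 10 (H = 24 - 14 = 10)
d(U, L) = 4 + L + 2*U (d(U, L) = 4 + ((U + L) + U) = 4 + ((L + U) + U) = 4 + (L + 2*U) = 4 + L + 2*U)
N(J, E) = (10 + E)*(10 + J) (N(J, E) = (J + (5 + 5))*(E + 10) = (J + 10)*(10 + E) = (10 + J)*(10 + E) = (10 + E)*(10 + J))
(5001 + d(10, 60))*(N(-69, -68) - 1897) = (5001 + (4 + 60 + 2*10))*((100 + 10*(-68) + 10*(-69) - 68*(-69)) - 1897) = (5001 + (4 + 60 + 20))*((100 - 680 - 690 + 4692) - 1897) = (5001 + 84)*(3422 - 1897) = 5085*1525 = 7754625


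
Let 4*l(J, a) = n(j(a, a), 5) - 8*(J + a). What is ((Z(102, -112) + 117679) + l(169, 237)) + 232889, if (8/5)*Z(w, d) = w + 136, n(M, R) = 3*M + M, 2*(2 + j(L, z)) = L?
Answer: 1400085/4 ≈ 3.5002e+5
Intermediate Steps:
j(L, z) = -2 + L/2
n(M, R) = 4*M
Z(w, d) = 85 + 5*w/8 (Z(w, d) = 5*(w + 136)/8 = 5*(136 + w)/8 = 85 + 5*w/8)
l(J, a) = -2 - 2*J - 3*a/2 (l(J, a) = (4*(-2 + a/2) - 8*(J + a))/4 = ((-8 + 2*a) + (-8*J - 8*a))/4 = (-8 - 8*J - 6*a)/4 = -2 - 2*J - 3*a/2)
((Z(102, -112) + 117679) + l(169, 237)) + 232889 = (((85 + (5/8)*102) + 117679) + (-2 - 2*169 - 3/2*237)) + 232889 = (((85 + 255/4) + 117679) + (-2 - 338 - 711/2)) + 232889 = ((595/4 + 117679) - 1391/2) + 232889 = (471311/4 - 1391/2) + 232889 = 468529/4 + 232889 = 1400085/4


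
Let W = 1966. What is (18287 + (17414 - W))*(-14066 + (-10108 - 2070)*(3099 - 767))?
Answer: -958518020070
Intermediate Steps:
(18287 + (17414 - W))*(-14066 + (-10108 - 2070)*(3099 - 767)) = (18287 + (17414 - 1*1966))*(-14066 + (-10108 - 2070)*(3099 - 767)) = (18287 + (17414 - 1966))*(-14066 - 12178*2332) = (18287 + 15448)*(-14066 - 28399096) = 33735*(-28413162) = -958518020070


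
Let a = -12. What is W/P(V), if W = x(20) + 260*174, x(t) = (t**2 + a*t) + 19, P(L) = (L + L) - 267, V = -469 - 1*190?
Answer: -45419/1585 ≈ -28.656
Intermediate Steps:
V = -659 (V = -469 - 190 = -659)
P(L) = -267 + 2*L (P(L) = 2*L - 267 = -267 + 2*L)
x(t) = 19 + t**2 - 12*t (x(t) = (t**2 - 12*t) + 19 = 19 + t**2 - 12*t)
W = 45419 (W = (19 + 20**2 - 12*20) + 260*174 = (19 + 400 - 240) + 45240 = 179 + 45240 = 45419)
W/P(V) = 45419/(-267 + 2*(-659)) = 45419/(-267 - 1318) = 45419/(-1585) = 45419*(-1/1585) = -45419/1585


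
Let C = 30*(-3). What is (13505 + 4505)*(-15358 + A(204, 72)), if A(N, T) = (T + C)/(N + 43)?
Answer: -68319926440/247 ≈ -2.7660e+8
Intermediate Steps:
C = -90
A(N, T) = (-90 + T)/(43 + N) (A(N, T) = (T - 90)/(N + 43) = (-90 + T)/(43 + N))
(13505 + 4505)*(-15358 + A(204, 72)) = (13505 + 4505)*(-15358 + (-90 + 72)/(43 + 204)) = 18010*(-15358 - 18/247) = 18010*(-3793444/247) = -68319926440/247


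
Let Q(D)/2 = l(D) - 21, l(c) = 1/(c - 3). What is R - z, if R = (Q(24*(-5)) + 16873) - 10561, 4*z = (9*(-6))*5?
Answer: 1559021/246 ≈ 6337.5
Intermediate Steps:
l(c) = 1/(-3 + c)
Q(D) = -42 + 2/(-3 + D) (Q(D) = 2*(1/(-3 + D) - 21) = 2*(-21 + 1/(-3 + D)) = -42 + 2/(-3 + D))
z = -135/2 (z = ((9*(-6))*5)/4 = (-54*5)/4 = (¼)*(-270) = -135/2 ≈ -67.500)
R = 771208/123 (R = (2*(64 - 504*(-5))/(-3 + 24*(-5)) + 16873) - 10561 = (2*(64 - 21*(-120))/(-3 - 120) + 16873) - 10561 = (2*(64 + 2520)/(-123) + 16873) - 10561 = (2*(-1/123)*2584 + 16873) - 10561 = (-5168/123 + 16873) - 10561 = 2070211/123 - 10561 = 771208/123 ≈ 6270.0)
R - z = 771208/123 - 1*(-135/2) = 771208/123 + 135/2 = 1559021/246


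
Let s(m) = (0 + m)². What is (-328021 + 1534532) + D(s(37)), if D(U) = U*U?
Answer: 3080672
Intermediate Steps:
s(m) = m²
D(U) = U²
(-328021 + 1534532) + D(s(37)) = (-328021 + 1534532) + (37²)² = 1206511 + 1369² = 1206511 + 1874161 = 3080672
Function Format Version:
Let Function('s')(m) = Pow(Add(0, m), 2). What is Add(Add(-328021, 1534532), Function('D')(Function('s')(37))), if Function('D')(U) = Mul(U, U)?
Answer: 3080672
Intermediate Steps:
Function('s')(m) = Pow(m, 2)
Function('D')(U) = Pow(U, 2)
Add(Add(-328021, 1534532), Function('D')(Function('s')(37))) = Add(Add(-328021, 1534532), Pow(Pow(37, 2), 2)) = Add(1206511, Pow(1369, 2)) = Add(1206511, 1874161) = 3080672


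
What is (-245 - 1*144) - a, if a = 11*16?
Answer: -565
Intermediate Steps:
a = 176
(-245 - 1*144) - a = (-245 - 1*144) - 1*176 = (-245 - 144) - 176 = -389 - 176 = -565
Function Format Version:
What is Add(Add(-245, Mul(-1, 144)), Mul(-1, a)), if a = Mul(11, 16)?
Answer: -565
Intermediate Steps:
a = 176
Add(Add(-245, Mul(-1, 144)), Mul(-1, a)) = Add(Add(-245, Mul(-1, 144)), Mul(-1, 176)) = Add(Add(-245, -144), -176) = Add(-389, -176) = -565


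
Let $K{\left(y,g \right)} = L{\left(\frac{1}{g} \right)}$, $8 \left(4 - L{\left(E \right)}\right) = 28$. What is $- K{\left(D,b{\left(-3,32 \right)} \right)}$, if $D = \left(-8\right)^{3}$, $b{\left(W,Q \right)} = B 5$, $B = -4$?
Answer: $- \frac{1}{2} \approx -0.5$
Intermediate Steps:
$L{\left(E \right)} = \frac{1}{2}$ ($L{\left(E \right)} = 4 - \frac{7}{2} = \frac{1}{2}$)
$b{\left(W,Q \right)} = -20$ ($b{\left(W,Q \right)} = \left(-4\right) 5 = -20$)
$D = -512$
$K{\left(y,g \right)} = \frac{1}{2}$
$- K{\left(D,b{\left(-3,32 \right)} \right)} = \left(-1\right) \frac{1}{2} = - \frac{1}{2}$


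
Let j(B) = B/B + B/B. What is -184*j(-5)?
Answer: -368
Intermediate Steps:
j(B) = 2 (j(B) = 1 + 1 = 2)
-184*j(-5) = -184*2 = -368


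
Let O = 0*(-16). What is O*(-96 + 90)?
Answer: 0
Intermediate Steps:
O = 0
O*(-96 + 90) = 0*(-96 + 90) = 0*(-6) = 0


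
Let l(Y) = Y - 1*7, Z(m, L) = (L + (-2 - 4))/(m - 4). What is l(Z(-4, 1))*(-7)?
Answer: 357/8 ≈ 44.625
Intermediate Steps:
Z(m, L) = (-6 + L)/(-4 + m) (Z(m, L) = (L - 6)/(-4 + m) = (-6 + L)/(-4 + m))
l(Y) = -7 + Y (l(Y) = Y - 7 = -7 + Y)
l(Z(-4, 1))*(-7) = (-7 + (-6 + 1)/(-4 - 4))*(-7) = (-7 - 5/(-8))*(-7) = (-7 - ⅛*(-5))*(-7) = (-7 + 5/8)*(-7) = -51/8*(-7) = 357/8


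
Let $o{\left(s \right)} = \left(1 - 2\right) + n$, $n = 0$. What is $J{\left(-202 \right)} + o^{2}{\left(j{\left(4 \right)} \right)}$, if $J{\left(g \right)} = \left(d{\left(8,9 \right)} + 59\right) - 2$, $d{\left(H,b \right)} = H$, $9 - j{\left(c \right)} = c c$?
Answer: $66$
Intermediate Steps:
$j{\left(c \right)} = 9 - c^{2}$ ($j{\left(c \right)} = 9 - c c = 9 - c^{2}$)
$J{\left(g \right)} = 65$ ($J{\left(g \right)} = \left(8 + 59\right) - 2 = 67 - 2 = 65$)
$o{\left(s \right)} = -1$ ($o{\left(s \right)} = \left(1 - 2\right) + 0 = -1 + 0 = -1$)
$J{\left(-202 \right)} + o^{2}{\left(j{\left(4 \right)} \right)} = 65 + \left(-1\right)^{2} = 65 + 1 = 66$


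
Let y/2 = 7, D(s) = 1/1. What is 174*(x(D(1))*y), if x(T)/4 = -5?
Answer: -48720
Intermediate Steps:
D(s) = 1
x(T) = -20 (x(T) = 4*(-5) = -20)
y = 14 (y = 2*7 = 14)
174*(x(D(1))*y) = 174*(-20*14) = 174*(-280) = -48720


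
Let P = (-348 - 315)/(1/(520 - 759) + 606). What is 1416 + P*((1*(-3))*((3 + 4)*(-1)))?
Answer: 15519687/11141 ≈ 1393.0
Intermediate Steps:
P = -12189/11141 (P = -663/(1/(-239) + 606) = -663/(-1/239 + 606) = -663/144833/239 = -663*239/144833 = -12189/11141 ≈ -1.0941)
1416 + P*((1*(-3))*((3 + 4)*(-1))) = 1416 - 12189*1*(-3)*(3 + 4)*(-1)/11141 = 1416 - (-36567)*7*(-1)/11141 = 1416 - (-36567)*(-7)/11141 = 1416 - 12189/11141*21 = 1416 - 255969/11141 = 15519687/11141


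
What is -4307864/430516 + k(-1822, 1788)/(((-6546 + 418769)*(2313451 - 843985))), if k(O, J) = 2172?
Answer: -108728276474616100/10866002894130237 ≈ -10.006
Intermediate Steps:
-4307864/430516 + k(-1822, 1788)/(((-6546 + 418769)*(2313451 - 843985))) = -4307864/430516 + 2172/(((-6546 + 418769)*(2313451 - 843985))) = -4307864*1/430516 + 2172/((412223*1469466)) = -1076966/107629 + 2172/605747682918 = -1076966/107629 + 2172*(1/605747682918) = -1076966/107629 + 362/100957947153 = -108728276474616100/10866002894130237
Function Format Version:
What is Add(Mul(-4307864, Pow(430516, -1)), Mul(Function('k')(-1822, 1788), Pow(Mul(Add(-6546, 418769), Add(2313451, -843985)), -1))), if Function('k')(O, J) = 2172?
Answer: Rational(-108728276474616100, 10866002894130237) ≈ -10.006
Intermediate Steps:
Add(Mul(-4307864, Pow(430516, -1)), Mul(Function('k')(-1822, 1788), Pow(Mul(Add(-6546, 418769), Add(2313451, -843985)), -1))) = Add(Mul(-4307864, Pow(430516, -1)), Mul(2172, Pow(Mul(Add(-6546, 418769), Add(2313451, -843985)), -1))) = Add(Mul(-4307864, Rational(1, 430516)), Mul(2172, Pow(Mul(412223, 1469466), -1))) = Add(Rational(-1076966, 107629), Mul(2172, Pow(605747682918, -1))) = Add(Rational(-1076966, 107629), Mul(2172, Rational(1, 605747682918))) = Add(Rational(-1076966, 107629), Rational(362, 100957947153)) = Rational(-108728276474616100, 10866002894130237)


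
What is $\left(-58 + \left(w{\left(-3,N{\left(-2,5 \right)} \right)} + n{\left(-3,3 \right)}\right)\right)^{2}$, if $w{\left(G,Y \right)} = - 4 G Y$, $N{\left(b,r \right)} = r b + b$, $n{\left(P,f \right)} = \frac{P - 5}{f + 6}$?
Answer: $\frac{3334276}{81} \approx 41164.0$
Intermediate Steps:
$n{\left(P,f \right)} = \frac{-5 + P}{6 + f}$
$N{\left(b,r \right)} = b + b r$ ($N{\left(b,r \right)} = b r + b = b + b r$)
$w{\left(G,Y \right)} = - 4 G Y$
$\left(-58 + \left(w{\left(-3,N{\left(-2,5 \right)} \right)} + n{\left(-3,3 \right)}\right)\right)^{2} = \left(-58 + \left(\left(-4\right) \left(-3\right) \left(- 2 \left(1 + 5\right)\right) + \frac{-5 - 3}{6 + 3}\right)\right)^{2} = \left(-58 + \left(\left(-4\right) \left(-3\right) \left(\left(-2\right) 6\right) + \frac{1}{9} \left(-8\right)\right)\right)^{2} = \left(-58 + \left(\left(-4\right) \left(-3\right) \left(-12\right) + \frac{1}{9} \left(-8\right)\right)\right)^{2} = \left(-58 - \frac{1304}{9}\right)^{2} = \left(- \frac{1826}{9}\right)^{2} = \frac{3334276}{81}$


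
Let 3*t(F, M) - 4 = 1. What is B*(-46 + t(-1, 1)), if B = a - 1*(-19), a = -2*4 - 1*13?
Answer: 266/3 ≈ 88.667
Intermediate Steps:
t(F, M) = 5/3 (t(F, M) = 4/3 + (⅓)*1 = 4/3 + ⅓ = 5/3)
a = -21 (a = -8 - 13 = -21)
B = -2 (B = -21 - 1*(-19) = -21 + 19 = -2)
B*(-46 + t(-1, 1)) = -2*(-46 + 5/3) = -2*(-133/3) = 266/3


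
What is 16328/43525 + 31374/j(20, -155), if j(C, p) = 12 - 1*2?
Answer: 136571663/43525 ≈ 3137.8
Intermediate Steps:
j(C, p) = 10 (j(C, p) = 12 - 2 = 10)
16328/43525 + 31374/j(20, -155) = 16328/43525 + 31374/10 = 16328*(1/43525) + 31374*(⅒) = 16328/43525 + 15687/5 = 136571663/43525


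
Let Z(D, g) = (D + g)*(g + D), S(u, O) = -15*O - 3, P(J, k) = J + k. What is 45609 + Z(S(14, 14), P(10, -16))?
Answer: 93570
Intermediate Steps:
S(u, O) = -3 - 15*O
Z(D, g) = (D + g)² (Z(D, g) = (D + g)*(D + g) = (D + g)²)
45609 + Z(S(14, 14), P(10, -16)) = 45609 + ((-3 - 15*14) + (10 - 16))² = 45609 + ((-3 - 210) - 6)² = 45609 + (-213 - 6)² = 45609 + (-219)² = 45609 + 47961 = 93570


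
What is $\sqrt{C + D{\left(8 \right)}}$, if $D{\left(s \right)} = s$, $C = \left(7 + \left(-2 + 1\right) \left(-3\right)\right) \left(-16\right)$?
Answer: $2 i \sqrt{38} \approx 12.329 i$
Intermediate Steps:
$C = -160$ ($C = \left(7 - -3\right) \left(-16\right) = \left(7 + 3\right) \left(-16\right) = 10 \left(-16\right) = -160$)
$\sqrt{C + D{\left(8 \right)}} = \sqrt{-160 + 8} = \sqrt{-152} = 2 i \sqrt{38}$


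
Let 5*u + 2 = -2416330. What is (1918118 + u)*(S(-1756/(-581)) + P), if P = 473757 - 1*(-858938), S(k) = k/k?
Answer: 9561104939568/5 ≈ 1.9122e+12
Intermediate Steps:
u = -2416332/5 (u = -⅖ + (⅕)*(-2416330) = -⅖ - 483266 = -2416332/5 ≈ -4.8327e+5)
S(k) = 1
P = 1332695 (P = 473757 + 858938 = 1332695)
(1918118 + u)*(S(-1756/(-581)) + P) = (1918118 - 2416332/5)*(1 + 1332695) = (7174258/5)*1332696 = 9561104939568/5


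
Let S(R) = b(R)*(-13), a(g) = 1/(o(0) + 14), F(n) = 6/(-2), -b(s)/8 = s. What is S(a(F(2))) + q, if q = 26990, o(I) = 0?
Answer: 188982/7 ≈ 26997.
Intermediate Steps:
b(s) = -8*s
F(n) = -3 (F(n) = 6*(-½) = -3)
a(g) = 1/14 (a(g) = 1/(0 + 14) = 1/14)
S(R) = 104*R (S(R) = -8*R*(-13) = 104*R)
S(a(F(2))) + q = 104*(1/14) + 26990 = 52/7 + 26990 = 188982/7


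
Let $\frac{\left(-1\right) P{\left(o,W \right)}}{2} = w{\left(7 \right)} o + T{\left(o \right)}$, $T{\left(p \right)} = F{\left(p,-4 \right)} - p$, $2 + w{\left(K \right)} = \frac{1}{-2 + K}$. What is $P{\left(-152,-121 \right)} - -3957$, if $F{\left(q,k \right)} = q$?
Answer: $\frac{17049}{5} \approx 3409.8$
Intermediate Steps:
$w{\left(K \right)} = -2 + \frac{1}{-2 + K}$
$T{\left(p \right)} = 0$ ($T{\left(p \right)} = p - p = 0$)
$P{\left(o,W \right)} = \frac{18 o}{5}$ ($P{\left(o,W \right)} = - 2 \left(\frac{5 - 14}{-2 + 7} o + 0\right) = - 2 \left(\frac{5 - 14}{5} o + 0\right) = - 2 \left(\frac{1}{5} \left(-9\right) o + 0\right) = - 2 \left(- \frac{9 o}{5} + 0\right) = - 2 \left(- \frac{9 o}{5}\right) = \frac{18 o}{5}$)
$P{\left(-152,-121 \right)} - -3957 = \frac{18}{5} \left(-152\right) - -3957 = - \frac{2736}{5} + 3957 = \frac{17049}{5}$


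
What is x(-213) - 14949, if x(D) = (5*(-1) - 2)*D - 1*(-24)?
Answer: -13434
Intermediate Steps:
x(D) = 24 - 7*D (x(D) = (-5 - 2)*D + 24 = -7*D + 24 = 24 - 7*D)
x(-213) - 14949 = (24 - 7*(-213)) - 14949 = (24 + 1491) - 14949 = 1515 - 14949 = -13434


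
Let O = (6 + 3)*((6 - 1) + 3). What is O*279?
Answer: 20088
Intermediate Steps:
O = 72 (O = 9*(5 + 3) = 9*8 = 72)
O*279 = 72*279 = 20088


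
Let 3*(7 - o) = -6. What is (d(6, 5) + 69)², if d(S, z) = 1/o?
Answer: 386884/81 ≈ 4776.3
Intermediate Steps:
o = 9 (o = 7 - ⅓*(-6) = 7 + 2 = 9)
d(S, z) = ⅑ (d(S, z) = 1/9 = ⅑)
(d(6, 5) + 69)² = (⅑ + 69)² = (622/9)² = 386884/81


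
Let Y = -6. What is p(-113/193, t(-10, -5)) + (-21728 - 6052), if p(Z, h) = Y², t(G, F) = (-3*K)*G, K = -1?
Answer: -27744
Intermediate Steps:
t(G, F) = 3*G (t(G, F) = (-3*(-1))*G = 3*G)
p(Z, h) = 36 (p(Z, h) = (-6)² = 36)
p(-113/193, t(-10, -5)) + (-21728 - 6052) = 36 + (-21728 - 6052) = 36 - 27780 = -27744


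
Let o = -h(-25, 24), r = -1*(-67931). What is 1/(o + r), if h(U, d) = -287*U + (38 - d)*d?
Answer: 1/60420 ≈ 1.6551e-5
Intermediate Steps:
h(U, d) = -287*U + d*(38 - d)
r = 67931
o = -7511 (o = -(-1*24**2 - 287*(-25) + 38*24) = -(-1*576 + 7175 + 912) = -(-576 + 7175 + 912) = -1*7511 = -7511)
1/(o + r) = 1/(-7511 + 67931) = 1/60420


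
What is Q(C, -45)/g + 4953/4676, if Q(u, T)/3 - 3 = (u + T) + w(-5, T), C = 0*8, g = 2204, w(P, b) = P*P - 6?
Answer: 1324221/1288238 ≈ 1.0279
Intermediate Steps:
w(P, b) = -6 + P² (w(P, b) = P² - 6 = -6 + P²)
C = 0
Q(u, T) = 66 + 3*T + 3*u (Q(u, T) = 9 + 3*((u + T) + (-6 + (-5)²)) = 9 + 3*((T + u) + (-6 + 25)) = 9 + 3*((T + u) + 19) = 9 + 3*(19 + T + u) = 9 + (57 + 3*T + 3*u) = 66 + 3*T + 3*u)
Q(C, -45)/g + 4953/4676 = (66 + 3*(-45) + 3*0)/2204 + 4953/4676 = (66 - 135 + 0)*(1/2204) + 4953*(1/4676) = -69*1/2204 + 4953/4676 = -69/2204 + 4953/4676 = 1324221/1288238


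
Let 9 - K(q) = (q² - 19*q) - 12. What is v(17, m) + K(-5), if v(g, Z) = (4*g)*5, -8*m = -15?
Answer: 241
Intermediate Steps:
K(q) = 21 - q² + 19*q (K(q) = 9 - ((q² - 19*q) - 12) = 9 - (-12 + q² - 19*q) = 9 + (12 - q² + 19*q) = 21 - q² + 19*q)
m = 15/8 (m = -⅛*(-15) = 15/8 ≈ 1.8750)
v(g, Z) = 20*g
v(17, m) + K(-5) = 20*17 + (21 - 1*(-5)² + 19*(-5)) = 340 + (21 - 1*25 - 95) = 340 + (21 - 25 - 95) = 340 - 99 = 241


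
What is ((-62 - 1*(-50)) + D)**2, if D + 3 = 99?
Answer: 7056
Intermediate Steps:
D = 96 (D = -3 + 99 = 96)
((-62 - 1*(-50)) + D)**2 = ((-62 - 1*(-50)) + 96)**2 = ((-62 + 50) + 96)**2 = (-12 + 96)**2 = 84**2 = 7056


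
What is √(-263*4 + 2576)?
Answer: 2*√381 ≈ 39.038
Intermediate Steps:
√(-263*4 + 2576) = √(-1052 + 2576) = √1524 = 2*√381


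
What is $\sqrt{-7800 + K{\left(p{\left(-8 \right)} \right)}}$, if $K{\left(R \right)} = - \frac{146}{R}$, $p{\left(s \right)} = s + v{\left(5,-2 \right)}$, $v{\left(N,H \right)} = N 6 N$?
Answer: $\frac{i \sqrt{39324983}}{71} \approx 88.323 i$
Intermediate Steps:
$v{\left(N,H \right)} = 6 N^{2}$ ($v{\left(N,H \right)} = 6 N N = 6 N^{2}$)
$p{\left(s \right)} = 150 + s$ ($p{\left(s \right)} = s + 6 \cdot 5^{2} = s + 6 \cdot 25 = s + 150 = 150 + s$)
$\sqrt{-7800 + K{\left(p{\left(-8 \right)} \right)}} = \sqrt{-7800 - \frac{146}{150 - 8}} = \sqrt{-7800 - \frac{146}{142}} = \sqrt{-7800 - \frac{73}{71}} = \sqrt{- \frac{553873}{71}} = \frac{i \sqrt{39324983}}{71}$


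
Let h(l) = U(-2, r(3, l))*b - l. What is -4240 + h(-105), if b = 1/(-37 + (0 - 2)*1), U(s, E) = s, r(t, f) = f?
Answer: -161263/39 ≈ -4134.9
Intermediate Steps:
b = -1/39 (b = 1/(-37 - 2*1) = 1/(-37 - 2) = 1/(-39) = -1/39 ≈ -0.025641)
h(l) = 2/39 - l (h(l) = -2*(-1/39) - l = 2/39 - l)
-4240 + h(-105) = -4240 + (2/39 - 1*(-105)) = -4240 + (2/39 + 105) = -4240 + 4097/39 = -161263/39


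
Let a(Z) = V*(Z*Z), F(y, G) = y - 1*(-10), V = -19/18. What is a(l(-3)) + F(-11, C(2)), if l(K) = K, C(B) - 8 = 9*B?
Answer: -21/2 ≈ -10.500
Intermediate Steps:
C(B) = 8 + 9*B
V = -19/18 (V = -19*1/18 = -19/18 ≈ -1.0556)
F(y, G) = 10 + y (F(y, G) = y + 10 = 10 + y)
a(Z) = -19*Z²/18 (a(Z) = -19*Z*Z/18 = -19*Z²/18)
a(l(-3)) + F(-11, C(2)) = -19/18*(-3)² + (10 - 11) = -19/18*9 - 1 = -19/2 - 1 = -21/2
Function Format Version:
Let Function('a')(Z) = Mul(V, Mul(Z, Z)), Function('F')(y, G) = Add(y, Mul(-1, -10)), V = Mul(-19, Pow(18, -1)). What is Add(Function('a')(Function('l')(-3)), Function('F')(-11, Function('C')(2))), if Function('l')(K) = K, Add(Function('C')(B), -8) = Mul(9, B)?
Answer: Rational(-21, 2) ≈ -10.500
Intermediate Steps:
Function('C')(B) = Add(8, Mul(9, B))
V = Rational(-19, 18) (V = Mul(-19, Rational(1, 18)) = Rational(-19, 18) ≈ -1.0556)
Function('F')(y, G) = Add(10, y) (Function('F')(y, G) = Add(y, 10) = Add(10, y))
Function('a')(Z) = Mul(Rational(-19, 18), Pow(Z, 2)) (Function('a')(Z) = Mul(Rational(-19, 18), Mul(Z, Z)) = Mul(Rational(-19, 18), Pow(Z, 2)))
Add(Function('a')(Function('l')(-3)), Function('F')(-11, Function('C')(2))) = Add(Mul(Rational(-19, 18), Pow(-3, 2)), Add(10, -11)) = Add(Mul(Rational(-19, 18), 9), -1) = Add(Rational(-19, 2), -1) = Rational(-21, 2)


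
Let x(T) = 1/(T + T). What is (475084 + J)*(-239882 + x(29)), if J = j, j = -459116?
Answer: -111082629520/29 ≈ -3.8304e+9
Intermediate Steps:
J = -459116
x(T) = 1/(2*T)
(475084 + J)*(-239882 + x(29)) = (475084 - 459116)*(-239882 + (½)/29) = 15968*(-239882 + (½)*(1/29)) = 15968*(-239882 + 1/58) = 15968*(-13913155/58) = -111082629520/29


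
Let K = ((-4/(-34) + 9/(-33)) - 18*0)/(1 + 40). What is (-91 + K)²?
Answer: 486821571076/58782889 ≈ 8281.7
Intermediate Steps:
K = -29/7667 (K = ((-4*(-1/34) + 9*(-1/33)) + 0)/41 = ((2/17 - 3/11) + 0)*(1/41) = (-29/187 + 0)*(1/41) = -29/187*1/41 = -29/7667 ≈ -0.0037824)
(-91 + K)² = (-91 - 29/7667)² = (-697726/7667)² = 486821571076/58782889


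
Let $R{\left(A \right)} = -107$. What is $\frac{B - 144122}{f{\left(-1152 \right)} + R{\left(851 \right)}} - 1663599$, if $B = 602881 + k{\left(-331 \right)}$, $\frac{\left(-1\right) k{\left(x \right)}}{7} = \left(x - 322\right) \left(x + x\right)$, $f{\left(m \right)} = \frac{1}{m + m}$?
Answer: $- \frac{404210469999}{246529} \approx -1.6396 \cdot 10^{6}$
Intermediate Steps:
$f{\left(m \right)} = \frac{1}{2 m}$
$k{\left(x \right)} = - 14 x \left(-322 + x\right)$ ($k{\left(x \right)} = - 7 \left(x - 322\right) \left(x + x\right) = - 7 \left(-322 + x\right) 2 x = - 7 \cdot 2 x \left(-322 + x\right) = - 14 x \left(-322 + x\right)$)
$B = -2423121$ ($B = 602881 + 14 \left(-331\right) \left(322 - -331\right) = 602881 + 14 \left(-331\right) \left(322 + 331\right) = 602881 + 14 \left(-331\right) 653 = 602881 - 3026002 = -2423121$)
$\frac{B - 144122}{f{\left(-1152 \right)} + R{\left(851 \right)}} - 1663599 = \frac{-2423121 - 144122}{\frac{1}{2 \left(-1152\right)} - 107} - 1663599 = - \frac{2567243}{\frac{1}{2} \left(- \frac{1}{1152}\right) - 107} - 1663599 = - \frac{2567243}{- \frac{1}{2304} - 107} - 1663599 = - \frac{2567243}{- \frac{246529}{2304}} - 1663599 = \left(-2567243\right) \left(- \frac{2304}{246529}\right) - 1663599 = \frac{5914927872}{246529} - 1663599 = - \frac{404210469999}{246529}$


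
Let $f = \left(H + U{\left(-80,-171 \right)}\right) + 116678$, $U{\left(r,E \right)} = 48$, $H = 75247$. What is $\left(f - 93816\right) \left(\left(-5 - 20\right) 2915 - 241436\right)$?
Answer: $-30851824827$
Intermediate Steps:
$f = 191973$ ($f = \left(75247 + 48\right) + 116678 = 75295 + 116678 = 191973$)
$\left(f - 93816\right) \left(\left(-5 - 20\right) 2915 - 241436\right) = \left(191973 - 93816\right) \left(\left(-5 - 20\right) 2915 - 241436\right) = 98157 \left(\left(-25\right) 2915 - 241436\right) = 98157 \left(-72875 - 241436\right) = 98157 \left(-314311\right) = -30851824827$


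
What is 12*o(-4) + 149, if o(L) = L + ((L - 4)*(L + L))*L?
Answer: -2971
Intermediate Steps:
o(L) = L + 2*L²*(-4 + L) (o(L) = L + ((-4 + L)*(2*L))*L = L + (2*L*(-4 + L))*L = L + 2*L²*(-4 + L))
12*o(-4) + 149 = 12*(-4*(1 - 8*(-4) + 2*(-4)²)) + 149 = 12*(-4*(1 + 32 + 2*16)) + 149 = 12*(-4*(1 + 32 + 32)) + 149 = 12*(-4*65) + 149 = 12*(-260) + 149 = -3120 + 149 = -2971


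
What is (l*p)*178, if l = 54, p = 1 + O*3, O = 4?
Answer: 124956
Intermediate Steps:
p = 13 (p = 1 + 4*3 = 1 + 12 = 13)
(l*p)*178 = (54*13)*178 = 702*178 = 124956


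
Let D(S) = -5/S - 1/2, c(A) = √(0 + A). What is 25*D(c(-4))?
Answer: -25/2 + 125*I/2 ≈ -12.5 + 62.5*I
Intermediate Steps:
c(A) = √A
D(S) = -½ - 5/S (D(S) = -5/S - 1*½ = -5/S - ½ = -½ - 5/S)
25*D(c(-4)) = 25*((-10 - √(-4))/(2*(√(-4)))) = 25*((-10 - 2*I)/(2*((2*I)))) = 25*((-I/2)*(-10 - 2*I)/2) = 25*(-I*(-10 - 2*I)/4) = -25*I*(-10 - 2*I)/4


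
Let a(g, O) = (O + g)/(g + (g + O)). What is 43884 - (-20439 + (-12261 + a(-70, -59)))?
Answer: 15240087/199 ≈ 76583.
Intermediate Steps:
a(g, O) = (O + g)/(O + 2*g) (a(g, O) = (O + g)/(g + (O + g)) = (O + g)/(O + 2*g))
43884 - (-20439 + (-12261 + a(-70, -59))) = 43884 - (-20439 + (-12261 + (-59 - 70)/(-59 + 2*(-70)))) = 43884 - (-20439 + (-12261 - 129/(-59 - 140))) = 43884 - (-20439 + (-12261 - 129/(-199))) = 43884 - (-20439 + (-12261 - 1/199*(-129))) = 43884 - (-20439 + (-12261 + 129/199)) = 43884 - (-20439 - 2439810/199) = 43884 - 1*(-6507171/199) = 43884 + 6507171/199 = 15240087/199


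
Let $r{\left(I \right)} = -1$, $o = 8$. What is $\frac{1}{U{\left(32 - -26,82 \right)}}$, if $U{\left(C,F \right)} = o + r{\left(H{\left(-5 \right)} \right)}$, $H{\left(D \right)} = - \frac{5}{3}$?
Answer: $\frac{1}{7} \approx 0.14286$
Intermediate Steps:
$H{\left(D \right)} = - \frac{5}{3}$ ($H{\left(D \right)} = \left(-5\right) \frac{1}{3} = - \frac{5}{3}$)
$U{\left(C,F \right)} = 7$ ($U{\left(C,F \right)} = 8 - 1 = 7$)
$\frac{1}{U{\left(32 - -26,82 \right)}} = \frac{1}{7}$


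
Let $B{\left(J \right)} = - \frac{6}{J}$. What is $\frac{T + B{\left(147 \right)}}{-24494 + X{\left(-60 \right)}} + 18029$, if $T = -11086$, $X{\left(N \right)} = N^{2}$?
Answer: $\frac{9229370795}{511903} \approx 18030.0$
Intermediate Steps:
$\frac{T + B{\left(147 \right)}}{-24494 + X{\left(-60 \right)}} + 18029 = \frac{-11086 - \frac{6}{147}}{-24494 + \left(-60\right)^{2}} + 18029 = \frac{-11086 - \frac{2}{49}}{-24494 + 3600} + 18029 = \frac{-11086 - \frac{2}{49}}{-20894} + 18029 = \left(- \frac{543216}{49}\right) \left(- \frac{1}{20894}\right) + 18029 = \frac{271608}{511903} + 18029 = \frac{9229370795}{511903}$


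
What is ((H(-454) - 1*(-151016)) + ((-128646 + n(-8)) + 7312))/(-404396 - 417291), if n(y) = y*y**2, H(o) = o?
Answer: -28716/821687 ≈ -0.034948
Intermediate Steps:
n(y) = y**3
((H(-454) - 1*(-151016)) + ((-128646 + n(-8)) + 7312))/(-404396 - 417291) = ((-454 - 1*(-151016)) + ((-128646 + (-8)**3) + 7312))/(-404396 - 417291) = ((-454 + 151016) + ((-128646 - 512) + 7312))/(-821687) = (150562 + (-129158 + 7312))*(-1/821687) = (150562 - 121846)*(-1/821687) = 28716*(-1/821687) = -28716/821687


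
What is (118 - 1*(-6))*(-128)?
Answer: -15872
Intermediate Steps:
(118 - 1*(-6))*(-128) = (118 + 6)*(-128) = 124*(-128) = -15872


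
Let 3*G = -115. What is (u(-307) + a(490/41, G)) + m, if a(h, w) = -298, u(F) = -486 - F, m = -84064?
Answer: -84541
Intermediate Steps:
G = -115/3 (G = (⅓)*(-115) = -115/3 ≈ -38.333)
(u(-307) + a(490/41, G)) + m = ((-486 - 1*(-307)) - 298) - 84064 = ((-486 + 307) - 298) - 84064 = (-179 - 298) - 84064 = -477 - 84064 = -84541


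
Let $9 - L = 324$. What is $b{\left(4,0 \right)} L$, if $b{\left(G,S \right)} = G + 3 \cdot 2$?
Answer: $-3150$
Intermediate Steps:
$b{\left(G,S \right)} = 6 + G$ ($b{\left(G,S \right)} = G + 6 = 6 + G$)
$L = -315$ ($L = 9 - 324 = -315$)
$b{\left(4,0 \right)} L = \left(6 + 4\right) \left(-315\right) = 10 \left(-315\right) = -3150$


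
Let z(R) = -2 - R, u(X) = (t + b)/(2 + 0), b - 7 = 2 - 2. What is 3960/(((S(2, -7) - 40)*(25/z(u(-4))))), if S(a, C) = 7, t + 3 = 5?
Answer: 156/5 ≈ 31.200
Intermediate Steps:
t = 2 (t = -3 + 5 = 2)
b = 7 (b = 7 + (2 - 2) = 7 + 0 = 7)
u(X) = 9/2 (u(X) = (2 + 7)/(2 + 0) = 9/2)
3960/(((S(2, -7) - 40)*(25/z(u(-4))))) = 3960/(((7 - 40)*(25/(-2 - 1*9/2)))) = 3960/((-825/(-2 - 9/2))) = 3960/((-825/(-13/2))) = 3960/((-825*(-2)/13)) = 3960/((-33*(-50/13))) = 3960/(1650/13) = 3960*(13/1650) = 156/5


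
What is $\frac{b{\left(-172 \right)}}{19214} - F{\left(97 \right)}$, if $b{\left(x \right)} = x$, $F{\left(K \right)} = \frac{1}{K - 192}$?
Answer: $\frac{1437}{912665} \approx 0.0015745$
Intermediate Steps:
$F{\left(K \right)} = \frac{1}{-192 + K}$
$\frac{b{\left(-172 \right)}}{19214} - F{\left(97 \right)} = - \frac{172}{19214} - \frac{1}{-192 + 97} = \left(-172\right) \frac{1}{19214} - \frac{1}{-95} = - \frac{86}{9607} - - \frac{1}{95} = - \frac{86}{9607} + \frac{1}{95} = \frac{1437}{912665}$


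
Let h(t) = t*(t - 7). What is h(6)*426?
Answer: -2556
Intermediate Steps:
h(t) = t*(-7 + t)
h(6)*426 = (6*(-7 + 6))*426 = (6*(-1))*426 = -6*426 = -2556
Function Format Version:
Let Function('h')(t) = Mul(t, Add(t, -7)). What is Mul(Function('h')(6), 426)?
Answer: -2556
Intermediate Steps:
Function('h')(t) = Mul(t, Add(-7, t))
Mul(Function('h')(6), 426) = Mul(Mul(6, Add(-7, 6)), 426) = Mul(Mul(6, -1), 426) = Mul(-6, 426) = -2556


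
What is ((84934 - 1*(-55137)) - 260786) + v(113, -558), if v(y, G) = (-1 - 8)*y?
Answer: -121732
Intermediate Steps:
v(y, G) = -9*y
((84934 - 1*(-55137)) - 260786) + v(113, -558) = ((84934 - 1*(-55137)) - 260786) - 9*113 = ((84934 + 55137) - 260786) - 1017 = (140071 - 260786) - 1017 = -120715 - 1017 = -121732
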